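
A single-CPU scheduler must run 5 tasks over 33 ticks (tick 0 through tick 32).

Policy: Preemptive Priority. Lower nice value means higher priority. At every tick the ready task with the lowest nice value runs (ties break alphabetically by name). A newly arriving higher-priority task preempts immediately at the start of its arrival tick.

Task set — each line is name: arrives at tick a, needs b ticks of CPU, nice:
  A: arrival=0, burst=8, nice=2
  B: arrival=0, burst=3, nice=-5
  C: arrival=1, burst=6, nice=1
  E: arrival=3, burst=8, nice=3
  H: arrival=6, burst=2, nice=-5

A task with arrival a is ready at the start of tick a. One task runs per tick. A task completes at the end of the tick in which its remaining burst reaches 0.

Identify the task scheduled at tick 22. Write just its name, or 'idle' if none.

t=0: ready={A,B} → run B
t=1: ready={A,B,C} → run B
t=2: ready={A,B,C} → run B
t=3: ready={A,C,E} → run C
t=4: ready={A,C,E} → run C
t=5: ready={A,C,E} → run C
t=6: ready={A,C,E,H} → run H
t=7: ready={A,C,E,H} → run H
t=8: ready={A,C,E} → run C
t=9: ready={A,C,E} → run C
t=10: ready={A,C,E} → run C
t=11: ready={A,E} → run A
t=12: ready={A,E} → run A
t=13: ready={A,E} → run A
t=14: ready={A,E} → run A
t=15: ready={A,E} → run A
t=16: ready={A,E} → run A
t=17: ready={A,E} → run A
t=18: ready={A,E} → run A
t=19: ready={E} → run E
t=20: ready={E} → run E
t=21: ready={E} → run E
t=22: ready={E} → run E
t=23: ready={E} → run E
t=24: ready={E} → run E
t=25: ready={E} → run E
t=26: ready={E} → run E
t=27: (idle)
t=28: (idle)
t=29: (idle)
t=30: (idle)
t=31: (idle)
t=32: (idle)

running at tick 22 = E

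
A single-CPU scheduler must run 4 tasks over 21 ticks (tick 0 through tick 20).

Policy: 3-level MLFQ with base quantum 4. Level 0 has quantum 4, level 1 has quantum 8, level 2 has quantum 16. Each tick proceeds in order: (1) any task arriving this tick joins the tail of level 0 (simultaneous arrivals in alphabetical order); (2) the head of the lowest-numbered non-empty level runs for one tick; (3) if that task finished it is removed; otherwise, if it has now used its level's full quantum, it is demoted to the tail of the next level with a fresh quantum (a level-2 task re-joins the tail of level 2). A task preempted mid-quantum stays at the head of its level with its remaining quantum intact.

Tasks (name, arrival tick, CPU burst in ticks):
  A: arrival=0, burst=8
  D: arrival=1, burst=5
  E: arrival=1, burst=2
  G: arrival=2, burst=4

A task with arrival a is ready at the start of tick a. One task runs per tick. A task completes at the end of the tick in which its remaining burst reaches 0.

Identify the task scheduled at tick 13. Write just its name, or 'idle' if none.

t=0: L0/L1/L2 = A/-/- → run A
t=1: L0/L1/L2 = ADE/-/- → run A
t=2: L0/L1/L2 = ADEG/-/- → run A
t=3: L0/L1/L2 = ADEG/-/- → run A
t=4: L0/L1/L2 = DEG/A/- → run D
t=5: L0/L1/L2 = DEG/A/- → run D
t=6: L0/L1/L2 = DEG/A/- → run D
t=7: L0/L1/L2 = DEG/A/- → run D
t=8: L0/L1/L2 = EG/AD/- → run E
t=9: L0/L1/L2 = EG/AD/- → run E
t=10: L0/L1/L2 = G/AD/- → run G
t=11: L0/L1/L2 = G/AD/- → run G
t=12: L0/L1/L2 = G/AD/- → run G
t=13: L0/L1/L2 = G/AD/- → run G
t=14: L0/L1/L2 = -/AD/- → run A
t=15: L0/L1/L2 = -/AD/- → run A
t=16: L0/L1/L2 = -/AD/- → run A
t=17: L0/L1/L2 = -/AD/- → run A
t=18: L0/L1/L2 = -/D/- → run D
t=19: (idle)
t=20: (idle)

running at tick 13 = G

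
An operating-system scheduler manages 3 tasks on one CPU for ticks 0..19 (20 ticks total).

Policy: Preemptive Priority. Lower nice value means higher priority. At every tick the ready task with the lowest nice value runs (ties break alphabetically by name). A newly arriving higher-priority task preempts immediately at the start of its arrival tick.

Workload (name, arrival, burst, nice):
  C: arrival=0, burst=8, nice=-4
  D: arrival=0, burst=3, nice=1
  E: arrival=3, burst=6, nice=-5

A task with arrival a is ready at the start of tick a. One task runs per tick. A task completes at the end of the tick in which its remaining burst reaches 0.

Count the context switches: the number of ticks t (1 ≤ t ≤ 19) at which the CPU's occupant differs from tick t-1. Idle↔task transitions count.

t=0: ready={C,D} → run C
t=1: ready={C,D} → run C
t=2: ready={C,D} → run C
t=3: ready={C,D,E} → run E
t=4: ready={C,D,E} → run E
t=5: ready={C,D,E} → run E
t=6: ready={C,D,E} → run E
t=7: ready={C,D,E} → run E
t=8: ready={C,D,E} → run E
t=9: ready={C,D} → run C
t=10: ready={C,D} → run C
t=11: ready={C,D} → run C
t=12: ready={C,D} → run C
t=13: ready={C,D} → run C
t=14: ready={D} → run D
t=15: ready={D} → run D
t=16: ready={D} → run D
t=17: (idle)
t=18: (idle)
t=19: (idle)

context switches = 4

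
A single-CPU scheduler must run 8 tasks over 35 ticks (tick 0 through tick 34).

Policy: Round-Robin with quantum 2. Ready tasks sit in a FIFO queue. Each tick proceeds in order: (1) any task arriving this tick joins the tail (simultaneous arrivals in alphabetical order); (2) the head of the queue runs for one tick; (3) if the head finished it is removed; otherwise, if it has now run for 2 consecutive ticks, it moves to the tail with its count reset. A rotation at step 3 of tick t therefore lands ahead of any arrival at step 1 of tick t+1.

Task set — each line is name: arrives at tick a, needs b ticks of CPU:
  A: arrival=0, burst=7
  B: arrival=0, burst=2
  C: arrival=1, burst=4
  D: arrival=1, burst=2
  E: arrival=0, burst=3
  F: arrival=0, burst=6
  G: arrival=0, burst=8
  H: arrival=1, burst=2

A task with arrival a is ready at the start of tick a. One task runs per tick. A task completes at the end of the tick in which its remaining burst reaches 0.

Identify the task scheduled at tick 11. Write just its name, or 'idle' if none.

t=0: queue=[A,B,E,F,G] q_used=0 → run A
t=1: queue=[A,B,E,F,G,C,D,H] q_used=1 → run A
t=2: queue=[B,E,F,G,C,D,H,A] q_used=0 → run B
t=3: queue=[B,E,F,G,C,D,H,A] q_used=1 → run B
t=4: queue=[E,F,G,C,D,H,A] q_used=0 → run E
t=5: queue=[E,F,G,C,D,H,A] q_used=1 → run E
t=6: queue=[F,G,C,D,H,A,E] q_used=0 → run F
t=7: queue=[F,G,C,D,H,A,E] q_used=1 → run F
t=8: queue=[G,C,D,H,A,E,F] q_used=0 → run G
t=9: queue=[G,C,D,H,A,E,F] q_used=1 → run G
t=10: queue=[C,D,H,A,E,F,G] q_used=0 → run C
t=11: queue=[C,D,H,A,E,F,G] q_used=1 → run C
t=12: queue=[D,H,A,E,F,G,C] q_used=0 → run D
t=13: queue=[D,H,A,E,F,G,C] q_used=1 → run D
t=14: queue=[H,A,E,F,G,C] q_used=0 → run H
t=15: queue=[H,A,E,F,G,C] q_used=1 → run H
t=16: queue=[A,E,F,G,C] q_used=0 → run A
t=17: queue=[A,E,F,G,C] q_used=1 → run A
t=18: queue=[E,F,G,C,A] q_used=0 → run E
t=19: queue=[F,G,C,A] q_used=0 → run F
t=20: queue=[F,G,C,A] q_used=1 → run F
t=21: queue=[G,C,A,F] q_used=0 → run G
t=22: queue=[G,C,A,F] q_used=1 → run G
t=23: queue=[C,A,F,G] q_used=0 → run C
t=24: queue=[C,A,F,G] q_used=1 → run C
t=25: queue=[A,F,G] q_used=0 → run A
t=26: queue=[A,F,G] q_used=1 → run A
t=27: queue=[F,G,A] q_used=0 → run F
t=28: queue=[F,G,A] q_used=1 → run F
t=29: queue=[G,A] q_used=0 → run G
t=30: queue=[G,A] q_used=1 → run G
t=31: queue=[A,G] q_used=0 → run A
t=32: queue=[G] q_used=0 → run G
t=33: queue=[G] q_used=1 → run G
t=34: (idle)

running at tick 11 = C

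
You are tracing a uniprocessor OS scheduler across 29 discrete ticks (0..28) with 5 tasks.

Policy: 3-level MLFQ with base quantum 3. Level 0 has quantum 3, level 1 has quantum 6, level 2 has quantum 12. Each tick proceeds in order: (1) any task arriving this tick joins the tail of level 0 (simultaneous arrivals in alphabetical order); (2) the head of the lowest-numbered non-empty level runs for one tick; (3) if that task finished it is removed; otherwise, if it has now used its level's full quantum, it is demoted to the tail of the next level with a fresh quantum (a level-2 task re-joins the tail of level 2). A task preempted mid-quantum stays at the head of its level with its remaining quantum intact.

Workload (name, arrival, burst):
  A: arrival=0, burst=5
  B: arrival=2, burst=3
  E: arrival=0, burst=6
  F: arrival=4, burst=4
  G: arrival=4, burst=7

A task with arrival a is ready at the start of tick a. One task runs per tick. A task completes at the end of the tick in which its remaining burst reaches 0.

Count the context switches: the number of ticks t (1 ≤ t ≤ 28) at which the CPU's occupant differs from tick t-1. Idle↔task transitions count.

context switches = 9

t=0: L0/L1/L2 = AE/-/- → run A
t=1: L0/L1/L2 = AE/-/- → run A
t=2: L0/L1/L2 = AEB/-/- → run A
t=3: L0/L1/L2 = EB/A/- → run E
t=4: L0/L1/L2 = EBFG/A/- → run E
t=5: L0/L1/L2 = EBFG/A/- → run E
t=6: L0/L1/L2 = BFG/AE/- → run B
t=7: L0/L1/L2 = BFG/AE/- → run B
t=8: L0/L1/L2 = BFG/AE/- → run B
t=9: L0/L1/L2 = FG/AE/- → run F
t=10: L0/L1/L2 = FG/AE/- → run F
t=11: L0/L1/L2 = FG/AE/- → run F
t=12: L0/L1/L2 = G/AEF/- → run G
t=13: L0/L1/L2 = G/AEF/- → run G
t=14: L0/L1/L2 = G/AEF/- → run G
t=15: L0/L1/L2 = -/AEFG/- → run A
t=16: L0/L1/L2 = -/AEFG/- → run A
t=17: L0/L1/L2 = -/EFG/- → run E
t=18: L0/L1/L2 = -/EFG/- → run E
t=19: L0/L1/L2 = -/EFG/- → run E
t=20: L0/L1/L2 = -/FG/- → run F
t=21: L0/L1/L2 = -/G/- → run G
t=22: L0/L1/L2 = -/G/- → run G
t=23: L0/L1/L2 = -/G/- → run G
t=24: L0/L1/L2 = -/G/- → run G
t=25: (idle)
t=26: (idle)
t=27: (idle)
t=28: (idle)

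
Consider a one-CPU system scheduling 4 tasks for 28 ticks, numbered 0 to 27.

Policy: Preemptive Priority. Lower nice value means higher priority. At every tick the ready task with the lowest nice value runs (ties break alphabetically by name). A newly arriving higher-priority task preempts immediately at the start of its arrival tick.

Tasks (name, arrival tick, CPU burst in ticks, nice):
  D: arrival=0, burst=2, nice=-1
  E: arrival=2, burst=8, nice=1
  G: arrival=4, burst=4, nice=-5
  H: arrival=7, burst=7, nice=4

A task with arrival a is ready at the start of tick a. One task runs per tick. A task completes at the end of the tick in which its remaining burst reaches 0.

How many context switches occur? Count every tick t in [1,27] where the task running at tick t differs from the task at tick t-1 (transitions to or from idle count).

t=0: ready={D} → run D
t=1: ready={D} → run D
t=2: ready={E} → run E
t=3: ready={E} → run E
t=4: ready={E,G} → run G
t=5: ready={E,G} → run G
t=6: ready={E,G} → run G
t=7: ready={E,G,H} → run G
t=8: ready={E,H} → run E
t=9: ready={E,H} → run E
t=10: ready={E,H} → run E
t=11: ready={E,H} → run E
t=12: ready={E,H} → run E
t=13: ready={E,H} → run E
t=14: ready={H} → run H
t=15: ready={H} → run H
t=16: ready={H} → run H
t=17: ready={H} → run H
t=18: ready={H} → run H
t=19: ready={H} → run H
t=20: ready={H} → run H
t=21: (idle)
t=22: (idle)
t=23: (idle)
t=24: (idle)
t=25: (idle)
t=26: (idle)
t=27: (idle)

context switches = 5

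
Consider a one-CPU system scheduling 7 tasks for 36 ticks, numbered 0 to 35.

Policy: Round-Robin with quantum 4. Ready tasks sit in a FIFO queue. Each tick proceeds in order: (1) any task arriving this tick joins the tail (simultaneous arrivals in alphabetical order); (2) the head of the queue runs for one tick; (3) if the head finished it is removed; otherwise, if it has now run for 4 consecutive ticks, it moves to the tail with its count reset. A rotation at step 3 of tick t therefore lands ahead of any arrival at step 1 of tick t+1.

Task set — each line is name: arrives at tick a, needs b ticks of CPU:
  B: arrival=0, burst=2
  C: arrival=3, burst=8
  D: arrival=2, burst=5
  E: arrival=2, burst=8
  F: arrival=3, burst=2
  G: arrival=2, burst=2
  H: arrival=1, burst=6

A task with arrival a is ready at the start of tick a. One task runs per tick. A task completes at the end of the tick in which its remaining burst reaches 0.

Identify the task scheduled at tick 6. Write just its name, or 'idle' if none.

running at tick 6 = D

t=0: queue=[B] q_used=0 → run B
t=1: queue=[B,H] q_used=1 → run B
t=2: queue=[H,D,E,G] q_used=0 → run H
t=3: queue=[H,D,E,G,C,F] q_used=1 → run H
t=4: queue=[H,D,E,G,C,F] q_used=2 → run H
t=5: queue=[H,D,E,G,C,F] q_used=3 → run H
t=6: queue=[D,E,G,C,F,H] q_used=0 → run D
t=7: queue=[D,E,G,C,F,H] q_used=1 → run D
t=8: queue=[D,E,G,C,F,H] q_used=2 → run D
t=9: queue=[D,E,G,C,F,H] q_used=3 → run D
t=10: queue=[E,G,C,F,H,D] q_used=0 → run E
t=11: queue=[E,G,C,F,H,D] q_used=1 → run E
t=12: queue=[E,G,C,F,H,D] q_used=2 → run E
t=13: queue=[E,G,C,F,H,D] q_used=3 → run E
t=14: queue=[G,C,F,H,D,E] q_used=0 → run G
t=15: queue=[G,C,F,H,D,E] q_used=1 → run G
t=16: queue=[C,F,H,D,E] q_used=0 → run C
t=17: queue=[C,F,H,D,E] q_used=1 → run C
t=18: queue=[C,F,H,D,E] q_used=2 → run C
t=19: queue=[C,F,H,D,E] q_used=3 → run C
t=20: queue=[F,H,D,E,C] q_used=0 → run F
t=21: queue=[F,H,D,E,C] q_used=1 → run F
t=22: queue=[H,D,E,C] q_used=0 → run H
t=23: queue=[H,D,E,C] q_used=1 → run H
t=24: queue=[D,E,C] q_used=0 → run D
t=25: queue=[E,C] q_used=0 → run E
t=26: queue=[E,C] q_used=1 → run E
t=27: queue=[E,C] q_used=2 → run E
t=28: queue=[E,C] q_used=3 → run E
t=29: queue=[C] q_used=0 → run C
t=30: queue=[C] q_used=1 → run C
t=31: queue=[C] q_used=2 → run C
t=32: queue=[C] q_used=3 → run C
t=33: (idle)
t=34: (idle)
t=35: (idle)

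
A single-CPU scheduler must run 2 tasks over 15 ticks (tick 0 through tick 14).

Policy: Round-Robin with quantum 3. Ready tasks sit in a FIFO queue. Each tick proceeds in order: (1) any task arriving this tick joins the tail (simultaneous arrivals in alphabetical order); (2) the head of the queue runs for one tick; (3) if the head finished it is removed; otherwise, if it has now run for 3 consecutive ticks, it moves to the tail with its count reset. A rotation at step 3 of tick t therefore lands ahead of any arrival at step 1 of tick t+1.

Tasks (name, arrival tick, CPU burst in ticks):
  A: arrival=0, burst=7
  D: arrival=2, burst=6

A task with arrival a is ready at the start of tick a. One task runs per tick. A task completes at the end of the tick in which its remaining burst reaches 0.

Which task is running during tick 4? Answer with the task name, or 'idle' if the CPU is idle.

t=0: queue=[A] q_used=0 → run A
t=1: queue=[A] q_used=1 → run A
t=2: queue=[A,D] q_used=2 → run A
t=3: queue=[D,A] q_used=0 → run D
t=4: queue=[D,A] q_used=1 → run D
t=5: queue=[D,A] q_used=2 → run D
t=6: queue=[A,D] q_used=0 → run A
t=7: queue=[A,D] q_used=1 → run A
t=8: queue=[A,D] q_used=2 → run A
t=9: queue=[D,A] q_used=0 → run D
t=10: queue=[D,A] q_used=1 → run D
t=11: queue=[D,A] q_used=2 → run D
t=12: queue=[A] q_used=0 → run A
t=13: (idle)
t=14: (idle)

running at tick 4 = D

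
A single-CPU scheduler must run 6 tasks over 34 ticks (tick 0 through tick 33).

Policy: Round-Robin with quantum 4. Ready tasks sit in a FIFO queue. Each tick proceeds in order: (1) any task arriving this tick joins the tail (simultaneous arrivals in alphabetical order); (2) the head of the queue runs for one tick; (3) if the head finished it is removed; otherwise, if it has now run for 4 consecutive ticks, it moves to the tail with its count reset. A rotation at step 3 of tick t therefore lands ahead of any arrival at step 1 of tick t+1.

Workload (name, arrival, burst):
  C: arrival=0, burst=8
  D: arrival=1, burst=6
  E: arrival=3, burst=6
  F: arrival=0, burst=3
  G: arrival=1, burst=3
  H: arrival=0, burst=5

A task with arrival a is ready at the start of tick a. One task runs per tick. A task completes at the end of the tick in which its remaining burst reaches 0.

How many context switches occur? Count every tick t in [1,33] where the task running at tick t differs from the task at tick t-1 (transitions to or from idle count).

context switches = 10

t=0: queue=[C,F,H] q_used=0 → run C
t=1: queue=[C,F,H,D,G] q_used=1 → run C
t=2: queue=[C,F,H,D,G] q_used=2 → run C
t=3: queue=[C,F,H,D,G,E] q_used=3 → run C
t=4: queue=[F,H,D,G,E,C] q_used=0 → run F
t=5: queue=[F,H,D,G,E,C] q_used=1 → run F
t=6: queue=[F,H,D,G,E,C] q_used=2 → run F
t=7: queue=[H,D,G,E,C] q_used=0 → run H
t=8: queue=[H,D,G,E,C] q_used=1 → run H
t=9: queue=[H,D,G,E,C] q_used=2 → run H
t=10: queue=[H,D,G,E,C] q_used=3 → run H
t=11: queue=[D,G,E,C,H] q_used=0 → run D
t=12: queue=[D,G,E,C,H] q_used=1 → run D
t=13: queue=[D,G,E,C,H] q_used=2 → run D
t=14: queue=[D,G,E,C,H] q_used=3 → run D
t=15: queue=[G,E,C,H,D] q_used=0 → run G
t=16: queue=[G,E,C,H,D] q_used=1 → run G
t=17: queue=[G,E,C,H,D] q_used=2 → run G
t=18: queue=[E,C,H,D] q_used=0 → run E
t=19: queue=[E,C,H,D] q_used=1 → run E
t=20: queue=[E,C,H,D] q_used=2 → run E
t=21: queue=[E,C,H,D] q_used=3 → run E
t=22: queue=[C,H,D,E] q_used=0 → run C
t=23: queue=[C,H,D,E] q_used=1 → run C
t=24: queue=[C,H,D,E] q_used=2 → run C
t=25: queue=[C,H,D,E] q_used=3 → run C
t=26: queue=[H,D,E] q_used=0 → run H
t=27: queue=[D,E] q_used=0 → run D
t=28: queue=[D,E] q_used=1 → run D
t=29: queue=[E] q_used=0 → run E
t=30: queue=[E] q_used=1 → run E
t=31: (idle)
t=32: (idle)
t=33: (idle)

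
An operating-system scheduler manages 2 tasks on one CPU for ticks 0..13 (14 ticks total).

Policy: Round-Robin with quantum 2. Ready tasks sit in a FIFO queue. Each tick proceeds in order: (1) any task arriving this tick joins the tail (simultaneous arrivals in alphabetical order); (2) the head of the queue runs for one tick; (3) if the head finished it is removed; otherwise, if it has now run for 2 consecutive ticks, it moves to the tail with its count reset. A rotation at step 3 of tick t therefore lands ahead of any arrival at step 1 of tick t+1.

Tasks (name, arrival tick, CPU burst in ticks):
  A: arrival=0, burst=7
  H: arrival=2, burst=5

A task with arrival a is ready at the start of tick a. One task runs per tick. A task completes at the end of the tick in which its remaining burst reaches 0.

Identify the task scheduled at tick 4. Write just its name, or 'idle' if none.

running at tick 4 = H

t=0: queue=[A] q_used=0 → run A
t=1: queue=[A] q_used=1 → run A
t=2: queue=[A,H] q_used=0 → run A
t=3: queue=[A,H] q_used=1 → run A
t=4: queue=[H,A] q_used=0 → run H
t=5: queue=[H,A] q_used=1 → run H
t=6: queue=[A,H] q_used=0 → run A
t=7: queue=[A,H] q_used=1 → run A
t=8: queue=[H,A] q_used=0 → run H
t=9: queue=[H,A] q_used=1 → run H
t=10: queue=[A,H] q_used=0 → run A
t=11: queue=[H] q_used=0 → run H
t=12: (idle)
t=13: (idle)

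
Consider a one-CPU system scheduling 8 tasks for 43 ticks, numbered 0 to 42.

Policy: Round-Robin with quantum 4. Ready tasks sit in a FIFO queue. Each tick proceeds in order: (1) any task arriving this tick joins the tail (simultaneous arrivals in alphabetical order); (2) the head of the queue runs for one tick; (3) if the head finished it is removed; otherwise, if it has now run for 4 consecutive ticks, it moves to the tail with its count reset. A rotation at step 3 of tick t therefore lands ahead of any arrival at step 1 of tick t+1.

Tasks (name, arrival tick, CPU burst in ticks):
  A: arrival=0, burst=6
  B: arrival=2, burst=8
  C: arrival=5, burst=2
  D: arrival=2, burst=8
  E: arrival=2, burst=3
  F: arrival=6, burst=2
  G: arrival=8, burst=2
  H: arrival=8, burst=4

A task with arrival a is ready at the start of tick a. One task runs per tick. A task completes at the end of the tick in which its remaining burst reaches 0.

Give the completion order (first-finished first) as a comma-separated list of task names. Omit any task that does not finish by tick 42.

t=0: queue=[A] q_used=0 → run A
t=1: queue=[A] q_used=1 → run A
t=2: queue=[A,B,D,E] q_used=2 → run A
t=3: queue=[A,B,D,E] q_used=3 → run A
t=4: queue=[B,D,E,A] q_used=0 → run B
t=5: queue=[B,D,E,A,C] q_used=1 → run B
t=6: queue=[B,D,E,A,C,F] q_used=2 → run B
t=7: queue=[B,D,E,A,C,F] q_used=3 → run B
t=8: queue=[D,E,A,C,F,B,G,H] q_used=0 → run D
t=9: queue=[D,E,A,C,F,B,G,H] q_used=1 → run D
t=10: queue=[D,E,A,C,F,B,G,H] q_used=2 → run D
t=11: queue=[D,E,A,C,F,B,G,H] q_used=3 → run D
t=12: queue=[E,A,C,F,B,G,H,D] q_used=0 → run E
t=13: queue=[E,A,C,F,B,G,H,D] q_used=1 → run E
t=14: queue=[E,A,C,F,B,G,H,D] q_used=2 → run E
t=15: queue=[A,C,F,B,G,H,D] q_used=0 → run A
t=16: queue=[A,C,F,B,G,H,D] q_used=1 → run A
t=17: queue=[C,F,B,G,H,D] q_used=0 → run C
t=18: queue=[C,F,B,G,H,D] q_used=1 → run C
t=19: queue=[F,B,G,H,D] q_used=0 → run F
t=20: queue=[F,B,G,H,D] q_used=1 → run F
t=21: queue=[B,G,H,D] q_used=0 → run B
t=22: queue=[B,G,H,D] q_used=1 → run B
t=23: queue=[B,G,H,D] q_used=2 → run B
t=24: queue=[B,G,H,D] q_used=3 → run B
t=25: queue=[G,H,D] q_used=0 → run G
t=26: queue=[G,H,D] q_used=1 → run G
t=27: queue=[H,D] q_used=0 → run H
t=28: queue=[H,D] q_used=1 → run H
t=29: queue=[H,D] q_used=2 → run H
t=30: queue=[H,D] q_used=3 → run H
t=31: queue=[D] q_used=0 → run D
t=32: queue=[D] q_used=1 → run D
t=33: queue=[D] q_used=2 → run D
t=34: queue=[D] q_used=3 → run D
t=35: (idle)
t=36: (idle)
t=37: (idle)
t=38: (idle)
t=39: (idle)
t=40: (idle)
t=41: (idle)
t=42: (idle)

completion order = E, A, C, F, B, G, H, D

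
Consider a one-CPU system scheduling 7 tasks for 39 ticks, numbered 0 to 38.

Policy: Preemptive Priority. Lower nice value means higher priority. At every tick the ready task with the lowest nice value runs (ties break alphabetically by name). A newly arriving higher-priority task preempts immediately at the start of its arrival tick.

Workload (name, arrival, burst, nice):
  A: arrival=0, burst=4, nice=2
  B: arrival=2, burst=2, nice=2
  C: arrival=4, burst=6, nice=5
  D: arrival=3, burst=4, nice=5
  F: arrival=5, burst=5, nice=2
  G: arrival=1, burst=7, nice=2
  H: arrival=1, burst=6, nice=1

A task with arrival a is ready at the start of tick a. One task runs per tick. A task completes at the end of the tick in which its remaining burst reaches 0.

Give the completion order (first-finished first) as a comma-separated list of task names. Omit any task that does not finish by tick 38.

completion order = H, A, B, F, G, C, D

t=0: ready={A} → run A
t=1: ready={A,G,H} → run H
t=2: ready={A,B,G,H} → run H
t=3: ready={A,B,D,G,H} → run H
t=4: ready={A,B,C,D,G,H} → run H
t=5: ready={A,B,C,D,F,G,H} → run H
t=6: ready={A,B,C,D,F,G,H} → run H
t=7: ready={A,B,C,D,F,G} → run A
t=8: ready={A,B,C,D,F,G} → run A
t=9: ready={A,B,C,D,F,G} → run A
t=10: ready={B,C,D,F,G} → run B
t=11: ready={B,C,D,F,G} → run B
t=12: ready={C,D,F,G} → run F
t=13: ready={C,D,F,G} → run F
t=14: ready={C,D,F,G} → run F
t=15: ready={C,D,F,G} → run F
t=16: ready={C,D,F,G} → run F
t=17: ready={C,D,G} → run G
t=18: ready={C,D,G} → run G
t=19: ready={C,D,G} → run G
t=20: ready={C,D,G} → run G
t=21: ready={C,D,G} → run G
t=22: ready={C,D,G} → run G
t=23: ready={C,D,G} → run G
t=24: ready={C,D} → run C
t=25: ready={C,D} → run C
t=26: ready={C,D} → run C
t=27: ready={C,D} → run C
t=28: ready={C,D} → run C
t=29: ready={C,D} → run C
t=30: ready={D} → run D
t=31: ready={D} → run D
t=32: ready={D} → run D
t=33: ready={D} → run D
t=34: (idle)
t=35: (idle)
t=36: (idle)
t=37: (idle)
t=38: (idle)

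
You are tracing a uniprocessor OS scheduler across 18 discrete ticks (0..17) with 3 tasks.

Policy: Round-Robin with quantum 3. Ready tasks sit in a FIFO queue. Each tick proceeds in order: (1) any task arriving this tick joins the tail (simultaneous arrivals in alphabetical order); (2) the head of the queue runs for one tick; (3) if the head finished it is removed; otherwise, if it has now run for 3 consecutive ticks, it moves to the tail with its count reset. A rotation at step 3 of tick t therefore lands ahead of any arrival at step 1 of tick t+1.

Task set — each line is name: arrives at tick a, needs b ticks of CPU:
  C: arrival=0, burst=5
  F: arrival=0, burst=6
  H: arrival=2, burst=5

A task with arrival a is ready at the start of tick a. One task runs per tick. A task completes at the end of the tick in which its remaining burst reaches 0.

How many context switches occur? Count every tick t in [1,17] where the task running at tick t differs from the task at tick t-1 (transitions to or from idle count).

context switches = 6

t=0: queue=[C,F] q_used=0 → run C
t=1: queue=[C,F] q_used=1 → run C
t=2: queue=[C,F,H] q_used=2 → run C
t=3: queue=[F,H,C] q_used=0 → run F
t=4: queue=[F,H,C] q_used=1 → run F
t=5: queue=[F,H,C] q_used=2 → run F
t=6: queue=[H,C,F] q_used=0 → run H
t=7: queue=[H,C,F] q_used=1 → run H
t=8: queue=[H,C,F] q_used=2 → run H
t=9: queue=[C,F,H] q_used=0 → run C
t=10: queue=[C,F,H] q_used=1 → run C
t=11: queue=[F,H] q_used=0 → run F
t=12: queue=[F,H] q_used=1 → run F
t=13: queue=[F,H] q_used=2 → run F
t=14: queue=[H] q_used=0 → run H
t=15: queue=[H] q_used=1 → run H
t=16: (idle)
t=17: (idle)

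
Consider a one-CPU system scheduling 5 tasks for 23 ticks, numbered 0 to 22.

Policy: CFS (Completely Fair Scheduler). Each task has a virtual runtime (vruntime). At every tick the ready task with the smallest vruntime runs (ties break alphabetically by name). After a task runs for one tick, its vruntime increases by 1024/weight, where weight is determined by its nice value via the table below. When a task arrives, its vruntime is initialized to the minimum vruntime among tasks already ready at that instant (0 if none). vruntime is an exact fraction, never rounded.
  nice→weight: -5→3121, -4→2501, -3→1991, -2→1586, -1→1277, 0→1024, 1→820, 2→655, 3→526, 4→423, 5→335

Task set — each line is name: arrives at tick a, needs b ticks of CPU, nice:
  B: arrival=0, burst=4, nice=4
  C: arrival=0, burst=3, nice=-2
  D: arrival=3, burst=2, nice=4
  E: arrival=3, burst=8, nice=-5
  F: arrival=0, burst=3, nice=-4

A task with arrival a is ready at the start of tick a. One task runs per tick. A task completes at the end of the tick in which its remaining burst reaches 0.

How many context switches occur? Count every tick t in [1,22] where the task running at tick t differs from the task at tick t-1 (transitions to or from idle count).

t=0: vr[B=0 C=0 F=0] → run B
t=1: vr[B=1024/423 C=0 F=0] → run C
t=2: vr[B=1024/423 C=512/793 F=0] → run F
t=3: vr[B=1024/423 C=512/793 D=1024/2501 E=1024/2501 F=1024/2501] → run D
t=4: vr[B=1024/423 C=512/793 D=2994176/1057923 E=1024/2501 F=1024/2501] → run E
t=5: vr[B=1024/423 C=512/793 D=2994176/1057923 E=5756928/7805621 F=1024/2501] → run F
t=6: vr[B=1024/423 C=512/793 D=2994176/1057923 E=5756928/7805621 F=2048/2501] → run C
t=7: vr[B=1024/423 C=1024/793 D=2994176/1057923 E=5756928/7805621 F=2048/2501] → run E
t=8: vr[B=1024/423 C=1024/793 D=2994176/1057923 E=8317952/7805621 F=2048/2501] → run F
t=9: vr[B=1024/423 C=1024/793 D=2994176/1057923 E=8317952/7805621] → run E
t=10: vr[B=1024/423 C=1024/793 D=2994176/1057923 E=10878976/7805621] → run C
t=11: vr[B=1024/423 D=2994176/1057923 E=10878976/7805621] → run E
t=12: vr[B=1024/423 D=2994176/1057923 E=13440000/7805621] → run E
t=13: vr[B=1024/423 D=2994176/1057923 E=16001024/7805621] → run E
t=14: vr[B=1024/423 D=2994176/1057923 E=18562048/7805621] → run E
t=15: vr[B=1024/423 D=2994176/1057923 E=21123072/7805621] → run B
t=16: vr[B=2048/423 D=2994176/1057923 E=21123072/7805621] → run E
t=17: vr[B=2048/423 D=2994176/1057923] → run D
t=18: vr[B=2048/423] → run B
t=19: vr[B=1024/141] → run B
t=20: (idle)
t=21: (idle)
t=22: (idle)

context switches = 16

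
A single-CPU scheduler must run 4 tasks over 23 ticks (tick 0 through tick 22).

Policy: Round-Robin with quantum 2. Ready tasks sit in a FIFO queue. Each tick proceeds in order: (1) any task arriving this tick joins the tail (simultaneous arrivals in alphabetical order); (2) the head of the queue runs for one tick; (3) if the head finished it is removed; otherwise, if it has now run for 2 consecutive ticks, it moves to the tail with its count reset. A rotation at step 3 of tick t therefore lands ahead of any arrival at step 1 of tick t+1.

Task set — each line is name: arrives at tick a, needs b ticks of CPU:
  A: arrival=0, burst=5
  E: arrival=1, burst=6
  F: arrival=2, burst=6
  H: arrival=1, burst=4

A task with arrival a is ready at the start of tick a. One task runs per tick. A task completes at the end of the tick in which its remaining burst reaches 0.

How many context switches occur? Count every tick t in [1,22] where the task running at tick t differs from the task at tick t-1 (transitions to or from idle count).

t=0: queue=[A] q_used=0 → run A
t=1: queue=[A,E,H] q_used=1 → run A
t=2: queue=[E,H,A,F] q_used=0 → run E
t=3: queue=[E,H,A,F] q_used=1 → run E
t=4: queue=[H,A,F,E] q_used=0 → run H
t=5: queue=[H,A,F,E] q_used=1 → run H
t=6: queue=[A,F,E,H] q_used=0 → run A
t=7: queue=[A,F,E,H] q_used=1 → run A
t=8: queue=[F,E,H,A] q_used=0 → run F
t=9: queue=[F,E,H,A] q_used=1 → run F
t=10: queue=[E,H,A,F] q_used=0 → run E
t=11: queue=[E,H,A,F] q_used=1 → run E
t=12: queue=[H,A,F,E] q_used=0 → run H
t=13: queue=[H,A,F,E] q_used=1 → run H
t=14: queue=[A,F,E] q_used=0 → run A
t=15: queue=[F,E] q_used=0 → run F
t=16: queue=[F,E] q_used=1 → run F
t=17: queue=[E,F] q_used=0 → run E
t=18: queue=[E,F] q_used=1 → run E
t=19: queue=[F] q_used=0 → run F
t=20: queue=[F] q_used=1 → run F
t=21: (idle)
t=22: (idle)

context switches = 11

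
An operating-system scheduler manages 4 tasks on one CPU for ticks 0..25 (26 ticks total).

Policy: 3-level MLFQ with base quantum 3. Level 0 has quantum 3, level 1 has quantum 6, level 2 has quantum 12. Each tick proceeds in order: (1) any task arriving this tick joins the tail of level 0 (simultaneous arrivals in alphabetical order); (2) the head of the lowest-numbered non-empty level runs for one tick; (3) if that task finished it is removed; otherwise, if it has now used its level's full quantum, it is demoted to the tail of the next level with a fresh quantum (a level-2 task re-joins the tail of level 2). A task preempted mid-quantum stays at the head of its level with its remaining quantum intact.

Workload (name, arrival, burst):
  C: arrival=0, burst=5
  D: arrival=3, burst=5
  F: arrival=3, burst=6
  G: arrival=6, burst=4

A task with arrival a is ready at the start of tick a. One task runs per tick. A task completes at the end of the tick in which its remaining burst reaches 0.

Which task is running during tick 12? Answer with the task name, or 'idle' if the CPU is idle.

running at tick 12 = C

t=0: L0/L1/L2 = C/-/- → run C
t=1: L0/L1/L2 = C/-/- → run C
t=2: L0/L1/L2 = C/-/- → run C
t=3: L0/L1/L2 = DF/C/- → run D
t=4: L0/L1/L2 = DF/C/- → run D
t=5: L0/L1/L2 = DF/C/- → run D
t=6: L0/L1/L2 = FG/CD/- → run F
t=7: L0/L1/L2 = FG/CD/- → run F
t=8: L0/L1/L2 = FG/CD/- → run F
t=9: L0/L1/L2 = G/CDF/- → run G
t=10: L0/L1/L2 = G/CDF/- → run G
t=11: L0/L1/L2 = G/CDF/- → run G
t=12: L0/L1/L2 = -/CDFG/- → run C
t=13: L0/L1/L2 = -/CDFG/- → run C
t=14: L0/L1/L2 = -/DFG/- → run D
t=15: L0/L1/L2 = -/DFG/- → run D
t=16: L0/L1/L2 = -/FG/- → run F
t=17: L0/L1/L2 = -/FG/- → run F
t=18: L0/L1/L2 = -/FG/- → run F
t=19: L0/L1/L2 = -/G/- → run G
t=20: (idle)
t=21: (idle)
t=22: (idle)
t=23: (idle)
t=24: (idle)
t=25: (idle)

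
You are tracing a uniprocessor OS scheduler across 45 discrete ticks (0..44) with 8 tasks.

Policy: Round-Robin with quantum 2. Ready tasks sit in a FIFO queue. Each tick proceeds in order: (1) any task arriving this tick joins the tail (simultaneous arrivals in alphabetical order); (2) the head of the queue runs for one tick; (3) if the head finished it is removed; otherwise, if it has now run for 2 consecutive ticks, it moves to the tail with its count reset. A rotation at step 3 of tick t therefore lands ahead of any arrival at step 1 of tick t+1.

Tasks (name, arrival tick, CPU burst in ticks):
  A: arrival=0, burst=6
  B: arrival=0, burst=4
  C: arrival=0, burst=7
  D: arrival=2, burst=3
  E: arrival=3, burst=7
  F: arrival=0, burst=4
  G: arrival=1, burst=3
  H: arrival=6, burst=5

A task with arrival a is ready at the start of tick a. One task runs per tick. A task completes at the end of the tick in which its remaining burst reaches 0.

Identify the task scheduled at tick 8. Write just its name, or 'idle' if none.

t=0: queue=[A,B,C,F] q_used=0 → run A
t=1: queue=[A,B,C,F,G] q_used=1 → run A
t=2: queue=[B,C,F,G,A,D] q_used=0 → run B
t=3: queue=[B,C,F,G,A,D,E] q_used=1 → run B
t=4: queue=[C,F,G,A,D,E,B] q_used=0 → run C
t=5: queue=[C,F,G,A,D,E,B] q_used=1 → run C
t=6: queue=[F,G,A,D,E,B,C,H] q_used=0 → run F
t=7: queue=[F,G,A,D,E,B,C,H] q_used=1 → run F
t=8: queue=[G,A,D,E,B,C,H,F] q_used=0 → run G
t=9: queue=[G,A,D,E,B,C,H,F] q_used=1 → run G
t=10: queue=[A,D,E,B,C,H,F,G] q_used=0 → run A
t=11: queue=[A,D,E,B,C,H,F,G] q_used=1 → run A
t=12: queue=[D,E,B,C,H,F,G,A] q_used=0 → run D
t=13: queue=[D,E,B,C,H,F,G,A] q_used=1 → run D
t=14: queue=[E,B,C,H,F,G,A,D] q_used=0 → run E
t=15: queue=[E,B,C,H,F,G,A,D] q_used=1 → run E
t=16: queue=[B,C,H,F,G,A,D,E] q_used=0 → run B
t=17: queue=[B,C,H,F,G,A,D,E] q_used=1 → run B
t=18: queue=[C,H,F,G,A,D,E] q_used=0 → run C
t=19: queue=[C,H,F,G,A,D,E] q_used=1 → run C
t=20: queue=[H,F,G,A,D,E,C] q_used=0 → run H
t=21: queue=[H,F,G,A,D,E,C] q_used=1 → run H
t=22: queue=[F,G,A,D,E,C,H] q_used=0 → run F
t=23: queue=[F,G,A,D,E,C,H] q_used=1 → run F
t=24: queue=[G,A,D,E,C,H] q_used=0 → run G
t=25: queue=[A,D,E,C,H] q_used=0 → run A
t=26: queue=[A,D,E,C,H] q_used=1 → run A
t=27: queue=[D,E,C,H] q_used=0 → run D
t=28: queue=[E,C,H] q_used=0 → run E
t=29: queue=[E,C,H] q_used=1 → run E
t=30: queue=[C,H,E] q_used=0 → run C
t=31: queue=[C,H,E] q_used=1 → run C
t=32: queue=[H,E,C] q_used=0 → run H
t=33: queue=[H,E,C] q_used=1 → run H
t=34: queue=[E,C,H] q_used=0 → run E
t=35: queue=[E,C,H] q_used=1 → run E
t=36: queue=[C,H,E] q_used=0 → run C
t=37: queue=[H,E] q_used=0 → run H
t=38: queue=[E] q_used=0 → run E
t=39: (idle)
t=40: (idle)
t=41: (idle)
t=42: (idle)
t=43: (idle)
t=44: (idle)

running at tick 8 = G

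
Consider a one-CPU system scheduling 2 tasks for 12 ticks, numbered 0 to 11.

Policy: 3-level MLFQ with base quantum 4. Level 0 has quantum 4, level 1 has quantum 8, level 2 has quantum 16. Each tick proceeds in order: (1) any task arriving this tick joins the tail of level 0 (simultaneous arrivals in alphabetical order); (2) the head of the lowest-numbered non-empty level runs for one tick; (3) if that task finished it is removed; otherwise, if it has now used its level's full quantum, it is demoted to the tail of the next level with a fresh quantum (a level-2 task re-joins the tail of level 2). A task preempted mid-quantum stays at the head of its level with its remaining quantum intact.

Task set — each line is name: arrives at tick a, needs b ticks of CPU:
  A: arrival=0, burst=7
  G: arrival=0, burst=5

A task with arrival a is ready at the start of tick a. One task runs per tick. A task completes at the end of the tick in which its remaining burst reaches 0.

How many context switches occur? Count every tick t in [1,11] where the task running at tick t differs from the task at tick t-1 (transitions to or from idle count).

t=0: L0/L1/L2 = AG/-/- → run A
t=1: L0/L1/L2 = AG/-/- → run A
t=2: L0/L1/L2 = AG/-/- → run A
t=3: L0/L1/L2 = AG/-/- → run A
t=4: L0/L1/L2 = G/A/- → run G
t=5: L0/L1/L2 = G/A/- → run G
t=6: L0/L1/L2 = G/A/- → run G
t=7: L0/L1/L2 = G/A/- → run G
t=8: L0/L1/L2 = -/AG/- → run A
t=9: L0/L1/L2 = -/AG/- → run A
t=10: L0/L1/L2 = -/AG/- → run A
t=11: L0/L1/L2 = -/G/- → run G

context switches = 3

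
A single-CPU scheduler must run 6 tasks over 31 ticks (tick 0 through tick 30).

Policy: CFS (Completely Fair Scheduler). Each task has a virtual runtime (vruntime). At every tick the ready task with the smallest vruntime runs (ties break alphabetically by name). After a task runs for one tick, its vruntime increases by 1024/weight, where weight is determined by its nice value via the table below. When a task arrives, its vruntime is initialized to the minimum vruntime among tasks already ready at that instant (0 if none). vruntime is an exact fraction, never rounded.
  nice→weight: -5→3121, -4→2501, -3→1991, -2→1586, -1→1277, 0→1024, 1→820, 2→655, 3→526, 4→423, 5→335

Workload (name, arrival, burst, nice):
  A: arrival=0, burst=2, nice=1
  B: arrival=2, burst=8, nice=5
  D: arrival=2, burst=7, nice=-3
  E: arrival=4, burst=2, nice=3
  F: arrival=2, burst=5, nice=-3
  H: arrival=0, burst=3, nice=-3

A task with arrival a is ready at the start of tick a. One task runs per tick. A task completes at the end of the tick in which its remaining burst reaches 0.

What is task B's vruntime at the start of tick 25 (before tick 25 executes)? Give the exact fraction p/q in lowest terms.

vruntime(B, start of tick 25) = 12575744/666985

t=0: vr[A=0 H=0] → run A
t=1: vr[A=256/205 H=0] → run H
t=2: vr[A=256/205 B=1024/1991 D=1024/1991 F=1024/1991 H=1024/1991] → run B
t=3: vr[A=256/205 B=2381824/666985 D=1024/1991 F=1024/1991 H=1024/1991] → run D
t=4: vr[A=256/205 B=2381824/666985 D=2048/1991 E=1024/1991 F=1024/1991 H=1024/1991] → run E
t=5: vr[A=256/205 B=2381824/666985 D=2048/1991 E=1288704/523633 F=1024/1991 H=1024/1991] → run F
t=6: vr[A=256/205 B=2381824/666985 D=2048/1991 E=1288704/523633 F=2048/1991 H=1024/1991] → run H
t=7: vr[A=256/205 B=2381824/666985 D=2048/1991 E=1288704/523633 F=2048/1991 H=2048/1991] → run D
t=8: vr[A=256/205 B=2381824/666985 D=3072/1991 E=1288704/523633 F=2048/1991 H=2048/1991] → run F
t=9: vr[A=256/205 B=2381824/666985 D=3072/1991 E=1288704/523633 F=3072/1991 H=2048/1991] → run H
t=10: vr[A=256/205 B=2381824/666985 D=3072/1991 E=1288704/523633 F=3072/1991] → run A
t=11: vr[B=2381824/666985 D=3072/1991 E=1288704/523633 F=3072/1991] → run D
t=12: vr[B=2381824/666985 D=4096/1991 E=1288704/523633 F=3072/1991] → run F
t=13: vr[B=2381824/666985 D=4096/1991 E=1288704/523633 F=4096/1991] → run D
t=14: vr[B=2381824/666985 D=5120/1991 E=1288704/523633 F=4096/1991] → run F
t=15: vr[B=2381824/666985 D=5120/1991 E=1288704/523633 F=5120/1991] → run E
t=16: vr[B=2381824/666985 D=5120/1991 F=5120/1991] → run D
t=17: vr[B=2381824/666985 D=6144/1991 F=5120/1991] → run F
t=18: vr[B=2381824/666985 D=6144/1991] → run D
t=19: vr[B=2381824/666985 D=7168/1991] → run B
t=20: vr[B=4420608/666985 D=7168/1991] → run D
t=21: vr[B=4420608/666985] → run B
t=22: vr[B=6459392/666985] → run B
t=23: vr[B=8498176/666985] → run B
t=24: vr[B=2107392/133397] → run B
t=25: vr[B=12575744/666985] → run B
t=26: vr[B=14614528/666985] → run B
t=27: (idle)
t=28: (idle)
t=29: (idle)
t=30: (idle)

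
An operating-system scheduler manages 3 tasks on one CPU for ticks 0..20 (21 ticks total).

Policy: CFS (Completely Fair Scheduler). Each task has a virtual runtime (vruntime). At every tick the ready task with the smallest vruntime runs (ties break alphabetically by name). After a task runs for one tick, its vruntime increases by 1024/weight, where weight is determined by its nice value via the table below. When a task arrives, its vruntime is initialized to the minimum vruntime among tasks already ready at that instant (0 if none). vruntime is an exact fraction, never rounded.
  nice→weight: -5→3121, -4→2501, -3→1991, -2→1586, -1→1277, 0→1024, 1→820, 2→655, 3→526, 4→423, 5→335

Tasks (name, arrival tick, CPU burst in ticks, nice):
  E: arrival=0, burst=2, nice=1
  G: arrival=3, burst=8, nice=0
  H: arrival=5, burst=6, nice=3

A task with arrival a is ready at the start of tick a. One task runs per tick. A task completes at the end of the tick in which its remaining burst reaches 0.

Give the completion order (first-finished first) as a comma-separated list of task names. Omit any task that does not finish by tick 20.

completion order = E, G, H

t=0: vr[E=0] → run E
t=1: vr[E=256/205] → run E
t=2: (idle)
t=3: vr[G=0] → run G
t=4: vr[G=1] → run G
t=5: vr[G=2 H=2] → run G
t=6: vr[G=3 H=2] → run H
t=7: vr[G=3 H=1038/263] → run G
t=8: vr[G=4 H=1038/263] → run H
t=9: vr[G=4 H=1550/263] → run G
t=10: vr[G=5 H=1550/263] → run G
t=11: vr[G=6 H=1550/263] → run H
t=12: vr[G=6 H=2062/263] → run G
t=13: vr[G=7 H=2062/263] → run G
t=14: vr[H=2062/263] → run H
t=15: vr[H=2574/263] → run H
t=16: vr[H=3086/263] → run H
t=17: (idle)
t=18: (idle)
t=19: (idle)
t=20: (idle)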